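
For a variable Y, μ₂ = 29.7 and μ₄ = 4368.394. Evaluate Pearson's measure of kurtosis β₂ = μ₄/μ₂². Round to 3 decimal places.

μ₂² = 29.7² = 882.09000
μ₄/μ₂² = 4368.394 / 882.09000 = 4.95232
β₂ ≈ 4.952

4.952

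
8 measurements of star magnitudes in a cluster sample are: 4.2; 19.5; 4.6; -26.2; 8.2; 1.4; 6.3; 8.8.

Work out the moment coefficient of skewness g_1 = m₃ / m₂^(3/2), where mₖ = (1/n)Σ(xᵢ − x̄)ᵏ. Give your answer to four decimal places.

-1.4452

x̄ = (4.2 + 19.5 + 4.6 - 26.2 + 8.2 + 1.4 + 6.3 + 8.8) / 8 = 3.3500
deviations (xᵢ − x̄): 0.8500, 16.1500, 1.2500, -29.5500, 4.8500, -1.9500, 2.9500, 5.4500
Σ(xᵢ − x̄)² = 1202.0400 ⇒ m₂ = 1202.0400/8 = 150.25500
Σ(xᵢ − x̄)³ = -21294.0630 ⇒ m₃ = -21294.0630/8 = -2661.75788
m₂^(3/2) = 150.25500^(1.5) = 1841.80395
g_1 = m₃ / m₂^(3/2) = -2661.75788 / 1841.80395 ≈ -1.4452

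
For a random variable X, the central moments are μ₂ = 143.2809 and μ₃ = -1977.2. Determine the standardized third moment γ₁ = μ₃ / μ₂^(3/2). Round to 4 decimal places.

-1.1528

σ = √μ₂ = √143.2809 = 11.97000
σ³ = μ₂^(3/2) = 1715.07237
γ₁ = μ₃/σ³ = -1977.2 / 1715.07237 ≈ -1.1528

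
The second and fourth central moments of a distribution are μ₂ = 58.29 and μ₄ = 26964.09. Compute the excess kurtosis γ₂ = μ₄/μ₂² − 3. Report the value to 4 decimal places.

μ₂² = 58.29² = 3397.72410
μ₄/μ₂² = 26964.09 / 3397.72410 = 7.93593
γ₂ = 7.93593 − 3 ≈ 4.9359

4.9359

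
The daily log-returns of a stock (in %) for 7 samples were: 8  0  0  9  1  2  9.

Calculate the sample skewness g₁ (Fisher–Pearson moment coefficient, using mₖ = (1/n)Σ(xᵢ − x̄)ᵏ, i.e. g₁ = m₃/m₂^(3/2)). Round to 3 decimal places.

0.235

x̄ = (8 + 0 + 0 + 9 + 1 + 2 + 9) / 7 = 4.1429
deviations (xᵢ − x̄): 3.8571, -4.1429, -4.1429, 4.8571, -3.1429, -2.1429, 4.8571
Σ(xᵢ − x̄)² = 110.8571 ⇒ m₂ = 110.8571/7 = 15.83673
Σ(xᵢ − x̄)³ = 103.4694 ⇒ m₃ = 103.4694/7 = 14.78134
m₂^(3/2) = 15.83673^(1.5) = 63.02291
g₁ = m₃ / m₂^(3/2) = 14.78134 / 63.02291 ≈ 0.235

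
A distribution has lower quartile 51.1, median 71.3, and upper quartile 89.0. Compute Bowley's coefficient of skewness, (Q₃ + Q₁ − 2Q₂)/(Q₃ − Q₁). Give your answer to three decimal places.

numerator: Q₃ + Q₁ − 2Q₂ = 89.0 + 51.1 − 2×71.3 = -2.5000
denominator: Q₃ − Q₁ = 89.0 − 51.1 = 37.9000
Bowley skewness = -2.5000 / 37.9000 ≈ -0.066

-0.066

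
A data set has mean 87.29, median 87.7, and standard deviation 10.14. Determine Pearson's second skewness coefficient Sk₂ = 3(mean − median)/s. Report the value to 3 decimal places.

-0.121

Sk₂ = 3(87.29 − 87.7) / 10.14 = 3 × -0.4100 / 10.14
    = -1.2300 / 10.14 ≈ -0.121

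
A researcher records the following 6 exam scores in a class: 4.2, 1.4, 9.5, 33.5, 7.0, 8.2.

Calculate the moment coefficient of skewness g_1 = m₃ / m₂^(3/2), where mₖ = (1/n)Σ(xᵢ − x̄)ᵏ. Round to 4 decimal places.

x̄ = (4.2 + 1.4 + 9.5 + 33.5 + 7.0 + 8.2) / 6 = 10.6333
deviations (xᵢ − x̄): -6.4333, -9.2333, -1.1333, 22.8667, -3.6333, -2.4333
Σ(xᵢ − x̄)² = 669.9333 ⇒ m₂ = 669.9333/6 = 111.65556
Σ(xᵢ − x̄)³ = 10839.3524 ⇒ m₃ = 10839.3524/6 = 1806.55874
m₂^(3/2) = 111.65556^(1.5) = 1179.83291
g_1 = m₃ / m₂^(3/2) = 1806.55874 / 1179.83291 ≈ 1.5312

1.5312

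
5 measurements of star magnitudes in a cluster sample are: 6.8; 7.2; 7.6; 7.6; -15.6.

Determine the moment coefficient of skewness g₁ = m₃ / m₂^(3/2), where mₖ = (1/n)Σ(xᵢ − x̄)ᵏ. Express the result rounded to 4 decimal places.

x̄ = (6.8 + 7.2 + 7.6 + 7.6 - 15.6) / 5 = 2.7200
deviations (xᵢ − x̄): 4.0800, 4.4800, 4.8800, 4.8800, -18.3200
Σ(xᵢ − x̄)² = 419.9680 ⇒ m₂ = 419.9680/5 = 83.99360
Σ(xᵢ − x̄)³ = -5758.3411 ⇒ m₃ = -5758.3411/5 = -1151.66822
m₂^(3/2) = 83.99360^(1.5) = 769.78473
g₁ = m₃ / m₂^(3/2) = -1151.66822 / 769.78473 ≈ -1.4961

-1.4961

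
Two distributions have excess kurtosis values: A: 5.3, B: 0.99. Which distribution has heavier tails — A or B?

Higher excess kurtosis ⇒ heavier tails relative to the normal distribution.
5.3 vs 0.99: the larger is 5.3, so A has heavier tails.

A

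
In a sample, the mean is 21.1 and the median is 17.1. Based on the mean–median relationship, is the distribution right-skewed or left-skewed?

right-skewed

mean − median = 21.1 − 17.1 = 4.0
mean > median ⇒ the longer tail is on the right ⇒ right-skewed (positively skewed).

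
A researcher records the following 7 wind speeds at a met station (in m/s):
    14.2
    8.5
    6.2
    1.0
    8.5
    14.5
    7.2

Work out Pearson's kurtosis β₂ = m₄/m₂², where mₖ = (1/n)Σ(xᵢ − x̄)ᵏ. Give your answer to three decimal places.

x̄ = 8.5857
Σ(xᵢ − x̄)² = 131.6686 ⇒ m₂ = 18.80980
Σ(xᵢ − x̄)⁴ = 5564.3239 ⇒ m₄ = 794.90341
m₂² = 353.80842
β₂ = m₄/m₂² = 794.90341 / 353.80842 ≈ 2.247

2.247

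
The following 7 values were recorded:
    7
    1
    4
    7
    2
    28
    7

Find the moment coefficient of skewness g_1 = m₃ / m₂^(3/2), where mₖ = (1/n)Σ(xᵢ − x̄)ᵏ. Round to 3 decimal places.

1.724

x̄ = (7 + 1 + 4 + 7 + 2 + 28 + 7) / 7 = 8.0000
deviations (xᵢ − x̄): -1.0000, -7.0000, -4.0000, -1.0000, -6.0000, 20.0000, -1.0000
Σ(xᵢ − x̄)² = 504.0000 ⇒ m₂ = 504.0000/7 = 72.00000
Σ(xᵢ − x̄)³ = 7374.0000 ⇒ m₃ = 7374.0000/7 = 1053.42857
m₂^(3/2) = 72.00000^(1.5) = 610.94026
g_1 = m₃ / m₂^(3/2) = 1053.42857 / 610.94026 ≈ 1.724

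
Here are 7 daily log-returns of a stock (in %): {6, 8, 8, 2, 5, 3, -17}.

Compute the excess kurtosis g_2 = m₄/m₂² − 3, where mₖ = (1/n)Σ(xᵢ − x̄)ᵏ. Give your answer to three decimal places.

x̄ = 2.1429
Σ(xᵢ − x̄)² = 458.8571 ⇒ m₂ = 65.55102
Σ(xᵢ − x̄)⁴ = 136927.1953 ⇒ m₄ = 19561.02791
m₂² = 4296.93628
g_2 = m₄/m₂² − 3 = 4.55232 − 3 ≈ 1.552

1.552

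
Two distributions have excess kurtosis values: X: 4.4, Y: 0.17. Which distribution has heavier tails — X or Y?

X

Higher excess kurtosis ⇒ heavier tails relative to the normal distribution.
4.4 vs 0.17: the larger is 4.4, so X has heavier tails.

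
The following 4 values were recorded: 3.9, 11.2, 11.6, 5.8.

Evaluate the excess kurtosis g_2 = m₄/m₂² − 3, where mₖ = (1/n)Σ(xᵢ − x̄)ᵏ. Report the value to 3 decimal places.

x̄ = 8.1250
Σ(xᵢ − x̄)² = 44.7875 ⇒ m₂ = 11.19687
Σ(xᵢ − x̄)⁴ = 583.0952 ⇒ m₄ = 145.77379
m₂² = 125.37001
g_2 = m₄/m₂² − 3 = 1.16275 − 3 ≈ -1.837

-1.837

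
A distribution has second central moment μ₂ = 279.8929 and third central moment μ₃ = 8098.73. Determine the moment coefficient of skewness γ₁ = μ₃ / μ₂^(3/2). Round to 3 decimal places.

σ = √μ₂ = √279.8929 = 16.73000
σ³ = μ₂^(3/2) = 4682.60822
γ₁ = μ₃/σ³ = 8098.73 / 4682.60822 ≈ 1.730

1.730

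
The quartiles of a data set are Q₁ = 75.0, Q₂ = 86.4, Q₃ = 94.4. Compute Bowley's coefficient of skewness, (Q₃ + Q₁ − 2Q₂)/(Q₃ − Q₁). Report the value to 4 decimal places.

numerator: Q₃ + Q₁ − 2Q₂ = 94.4 + 75.0 − 2×86.4 = -3.4000
denominator: Q₃ − Q₁ = 94.4 − 75.0 = 19.4000
Bowley skewness = -3.4000 / 19.4000 ≈ -0.1753

-0.1753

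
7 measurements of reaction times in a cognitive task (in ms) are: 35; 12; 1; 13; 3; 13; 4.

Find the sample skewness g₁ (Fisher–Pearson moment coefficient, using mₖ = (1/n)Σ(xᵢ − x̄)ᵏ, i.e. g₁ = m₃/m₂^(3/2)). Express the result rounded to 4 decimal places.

1.2519

x̄ = (35 + 12 + 1 + 13 + 3 + 13 + 4) / 7 = 11.5714
deviations (xᵢ − x̄): 23.4286, 0.4286, -10.5714, 1.4286, -8.5714, 1.4286, -7.5714
Σ(xᵢ − x̄)² = 795.7143 ⇒ m₂ = 795.7143/7 = 113.67347
Σ(xᵢ − x̄)³ = 10620.6122 ⇒ m₃ = 10620.6122/7 = 1517.23032
m₂^(3/2) = 113.67347^(1.5) = 1211.96108
g₁ = m₃ / m₂^(3/2) = 1517.23032 / 1211.96108 ≈ 1.2519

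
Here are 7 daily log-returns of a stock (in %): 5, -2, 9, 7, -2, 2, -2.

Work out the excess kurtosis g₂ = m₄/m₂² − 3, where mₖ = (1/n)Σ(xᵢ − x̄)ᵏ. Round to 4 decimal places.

x̄ = 2.4286
Σ(xᵢ − x̄)² = 129.7143 ⇒ m₂ = 18.53061
Σ(xᵢ − x̄)⁴ = 3499.2303 ⇒ m₄ = 499.89005
m₂² = 343.38359
g₂ = m₄/m₂² − 3 = 1.45578 − 3 ≈ -1.5442

-1.5442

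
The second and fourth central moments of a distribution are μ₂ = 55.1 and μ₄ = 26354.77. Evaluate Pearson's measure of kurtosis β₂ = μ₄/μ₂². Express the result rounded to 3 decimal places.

μ₂² = 55.1² = 3036.01000
μ₄/μ₂² = 26354.77 / 3036.01000 = 8.68073
β₂ ≈ 8.681

8.681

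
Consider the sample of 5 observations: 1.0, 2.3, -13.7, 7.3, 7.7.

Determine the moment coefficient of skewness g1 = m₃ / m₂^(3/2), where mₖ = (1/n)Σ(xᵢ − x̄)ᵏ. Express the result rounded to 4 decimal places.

-1.0851

x̄ = (1.0 + 2.3 - 13.7 + 7.3 + 7.7) / 5 = 0.9200
deviations (xᵢ − x̄): 0.0800, 1.3800, -14.6200, 6.3800, 6.7800
Σ(xᵢ − x̄)² = 302.3280 ⇒ m₂ = 302.3280/5 = 60.46560
Σ(xᵢ − x̄)³ = -2550.9547 ⇒ m₃ = -2550.9547/5 = -510.19094
m₂^(3/2) = 60.46560^(1.5) = 470.17827
g1 = m₃ / m₂^(3/2) = -510.19094 / 470.17827 ≈ -1.0851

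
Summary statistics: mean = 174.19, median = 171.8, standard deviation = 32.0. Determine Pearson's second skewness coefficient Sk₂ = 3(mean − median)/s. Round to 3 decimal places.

0.224

Sk₂ = 3(174.19 − 171.8) / 32.0 = 3 × 2.3900 / 32.0
    = 7.1700 / 32.0 ≈ 0.224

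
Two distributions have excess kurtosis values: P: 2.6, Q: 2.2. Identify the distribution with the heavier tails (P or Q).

P

Higher excess kurtosis ⇒ heavier tails relative to the normal distribution.
2.6 vs 2.2: the larger is 2.6, so P has heavier tails.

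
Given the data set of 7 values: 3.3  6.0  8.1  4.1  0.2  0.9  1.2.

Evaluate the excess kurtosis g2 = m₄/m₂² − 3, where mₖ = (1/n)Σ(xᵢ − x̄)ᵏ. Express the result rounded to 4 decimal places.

x̄ = 3.4000
Σ(xᵢ − x̄)² = 50.6800 ⇒ m₂ = 7.24000
Σ(xᵢ − x̄)⁴ = 701.2516 ⇒ m₄ = 100.17880
m₂² = 52.41760
g2 = m₄/m₂² − 3 = 1.91117 − 3 ≈ -1.0888

-1.0888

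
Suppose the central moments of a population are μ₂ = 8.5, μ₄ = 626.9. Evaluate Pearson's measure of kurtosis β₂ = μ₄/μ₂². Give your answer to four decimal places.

μ₂² = 8.5² = 72.25000
μ₄/μ₂² = 626.9 / 72.25000 = 8.67682
β₂ ≈ 8.6768

8.6768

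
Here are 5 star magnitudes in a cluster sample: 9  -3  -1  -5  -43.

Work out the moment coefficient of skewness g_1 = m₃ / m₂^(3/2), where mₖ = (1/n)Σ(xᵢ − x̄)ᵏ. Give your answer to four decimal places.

x̄ = (9 - 3 - 1 - 5 - 43) / 5 = -8.6000
deviations (xᵢ − x̄): 17.6000, 5.6000, 7.6000, 3.6000, -34.4000
Σ(xᵢ − x̄)² = 1595.2000 ⇒ m₂ = 1595.2000/5 = 319.04000
Σ(xᵢ − x̄)³ = -34594.5600 ⇒ m₃ = -34594.5600/5 = -6918.91200
m₂^(3/2) = 319.04000^(1.5) = 5698.59385
g_1 = m₃ / m₂^(3/2) = -6918.91200 / 5698.59385 ≈ -1.2141

-1.2141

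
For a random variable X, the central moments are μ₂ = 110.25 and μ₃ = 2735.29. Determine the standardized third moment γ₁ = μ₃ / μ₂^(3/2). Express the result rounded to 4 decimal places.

2.3628

σ = √μ₂ = √110.25 = 10.50000
σ³ = μ₂^(3/2) = 1157.62500
γ₁ = μ₃/σ³ = 2735.29 / 1157.62500 ≈ 2.3628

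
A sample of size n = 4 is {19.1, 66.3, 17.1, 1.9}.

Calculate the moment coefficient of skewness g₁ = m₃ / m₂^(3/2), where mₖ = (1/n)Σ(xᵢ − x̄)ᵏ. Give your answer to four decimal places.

x̄ = (19.1 + 66.3 + 17.1 + 1.9) / 4 = 26.1000
deviations (xᵢ − x̄): -7.0000, 40.2000, -9.0000, -24.2000
Σ(xᵢ − x̄)² = 2331.6800 ⇒ m₂ = 2331.6800/4 = 582.92000
Σ(xᵢ − x̄)³ = 49720.3200 ⇒ m₃ = 49720.3200/4 = 12430.08000
m₂^(3/2) = 582.92000^(1.5) = 14073.86673
g₁ = m₃ / m₂^(3/2) = 12430.08000 / 14073.86673 ≈ 0.8832

0.8832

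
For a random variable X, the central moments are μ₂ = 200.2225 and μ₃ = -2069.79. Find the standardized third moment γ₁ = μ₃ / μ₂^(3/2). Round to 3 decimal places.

-0.731

σ = √μ₂ = √200.2225 = 14.15000
σ³ = μ₂^(3/2) = 2833.14838
γ₁ = μ₃/σ³ = -2069.79 / 2833.14838 ≈ -0.731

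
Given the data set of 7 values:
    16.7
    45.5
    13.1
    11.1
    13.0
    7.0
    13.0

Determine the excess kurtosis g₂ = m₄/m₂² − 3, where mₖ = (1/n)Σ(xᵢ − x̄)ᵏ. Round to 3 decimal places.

x̄ = 17.0571
Σ(xᵢ − x̄)² = 994.3371 ⇒ m₂ = 142.04816
Σ(xᵢ − x̄)⁴ = 666751.7405 ⇒ m₄ = 95250.24864
m₂² = 20177.68069
g₂ = m₄/m₂² − 3 = 4.72057 − 3 ≈ 1.721

1.721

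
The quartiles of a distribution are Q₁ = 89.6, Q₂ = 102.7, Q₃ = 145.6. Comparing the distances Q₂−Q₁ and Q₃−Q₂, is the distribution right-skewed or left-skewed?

Q₂ − Q₁ = 13.1;  Q₃ − Q₂ = 42.9
Q₃ − Q₂ > Q₂ − Q₁ ⇒ the upper half is more spread out ⇒ right-skewed.

right-skewed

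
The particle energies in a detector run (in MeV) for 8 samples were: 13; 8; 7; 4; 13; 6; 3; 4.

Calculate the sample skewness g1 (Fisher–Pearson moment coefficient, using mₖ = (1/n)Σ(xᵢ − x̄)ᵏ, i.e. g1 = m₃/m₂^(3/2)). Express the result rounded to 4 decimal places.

0.5919

x̄ = (13 + 8 + 7 + 4 + 13 + 6 + 3 + 4) / 8 = 7.2500
deviations (xᵢ − x̄): 5.7500, 0.7500, -0.2500, -3.2500, 5.7500, -1.2500, -4.2500, -3.2500
Σ(xᵢ − x̄)² = 107.5000 ⇒ m₂ = 107.5000/8 = 13.43750
Σ(xᵢ − x̄)³ = 233.2500 ⇒ m₃ = 233.2500/8 = 29.15625
m₂^(3/2) = 13.43750^(1.5) = 49.25811
g1 = m₃ / m₂^(3/2) = 29.15625 / 49.25811 ≈ 0.5919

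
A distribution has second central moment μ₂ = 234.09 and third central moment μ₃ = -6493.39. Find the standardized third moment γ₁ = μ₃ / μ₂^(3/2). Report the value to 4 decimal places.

σ = √μ₂ = √234.09 = 15.30000
σ³ = μ₂^(3/2) = 3581.57700
γ₁ = μ₃/σ³ = -6493.39 / 3581.57700 ≈ -1.8130

-1.8130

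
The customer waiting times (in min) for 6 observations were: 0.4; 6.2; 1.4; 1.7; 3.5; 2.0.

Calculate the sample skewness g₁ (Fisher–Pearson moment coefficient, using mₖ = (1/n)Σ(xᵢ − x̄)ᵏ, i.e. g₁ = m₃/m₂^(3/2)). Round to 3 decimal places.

x̄ = (0.4 + 6.2 + 1.4 + 1.7 + 3.5 + 2.0) / 6 = 2.5333
deviations (xᵢ − x̄): -2.1333, 3.6667, -1.1333, -0.8333, 0.9667, -0.5333
Σ(xᵢ − x̄)² = 21.1933 ⇒ m₂ = 21.1933/6 = 3.53222
Σ(xᵢ − x̄)³ = 38.3044 ⇒ m₃ = 38.3044/6 = 6.38407
m₂^(3/2) = 3.53222^(1.5) = 6.63853
g₁ = m₃ / m₂^(3/2) = 6.38407 / 6.63853 ≈ 0.962

0.962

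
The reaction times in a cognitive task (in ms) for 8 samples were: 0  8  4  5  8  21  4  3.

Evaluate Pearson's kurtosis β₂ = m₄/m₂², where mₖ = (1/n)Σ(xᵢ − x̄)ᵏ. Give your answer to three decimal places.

x̄ = 6.6250
Σ(xᵢ − x̄)² = 283.8750 ⇒ m₂ = 35.48438
Σ(xᵢ − x̄)⁴ = 44908.4941 ⇒ m₄ = 5613.56177
m₂² = 1259.14087
β₂ = m₄/m₂² = 5613.56177 / 1259.14087 ≈ 4.458

4.458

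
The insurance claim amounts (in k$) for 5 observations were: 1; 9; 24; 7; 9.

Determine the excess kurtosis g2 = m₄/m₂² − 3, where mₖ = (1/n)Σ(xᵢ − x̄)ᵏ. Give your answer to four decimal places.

x̄ = 10.0000
Σ(xᵢ − x̄)² = 288.0000 ⇒ m₂ = 57.60000
Σ(xᵢ − x̄)⁴ = 45060.0000 ⇒ m₄ = 9012.00000
m₂² = 3317.76000
g2 = m₄/m₂² − 3 = 2.71629 − 3 ≈ -0.2837

-0.2837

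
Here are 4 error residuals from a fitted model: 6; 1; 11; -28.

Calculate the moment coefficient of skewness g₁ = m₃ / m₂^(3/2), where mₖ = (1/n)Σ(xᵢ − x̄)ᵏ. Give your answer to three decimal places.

-0.970

x̄ = (6 + 1 + 11 - 28) / 4 = -2.5000
deviations (xᵢ − x̄): 8.5000, 3.5000, 13.5000, -25.5000
Σ(xᵢ − x̄)² = 917.0000 ⇒ m₂ = 917.0000/4 = 229.25000
Σ(xᵢ − x̄)³ = -13464.0000 ⇒ m₃ = -13464.0000/4 = -3366.00000
m₂^(3/2) = 229.25000^(1.5) = 3471.07515
g₁ = m₃ / m₂^(3/2) = -3366.00000 / 3471.07515 ≈ -0.970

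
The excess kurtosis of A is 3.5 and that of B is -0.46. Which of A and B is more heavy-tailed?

Higher excess kurtosis ⇒ heavier tails relative to the normal distribution.
3.5 vs -0.46: the larger is 3.5, so A has heavier tails. (A is leptokurtic — heavier-than-normal tails; the other is platykurtic.)

A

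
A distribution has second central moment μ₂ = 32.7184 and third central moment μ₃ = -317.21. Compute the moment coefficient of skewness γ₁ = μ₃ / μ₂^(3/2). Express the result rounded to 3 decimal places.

σ = √μ₂ = √32.7184 = 5.72000
σ³ = μ₂^(3/2) = 187.14925
γ₁ = μ₃/σ³ = -317.21 / 187.14925 ≈ -1.695

-1.695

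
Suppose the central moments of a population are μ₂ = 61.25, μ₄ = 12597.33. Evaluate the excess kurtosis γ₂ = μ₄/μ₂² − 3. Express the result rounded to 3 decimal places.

0.358

μ₂² = 61.25² = 3751.56250
μ₄/μ₂² = 12597.33 / 3751.56250 = 3.35789
γ₂ = 3.35789 − 3 ≈ 0.358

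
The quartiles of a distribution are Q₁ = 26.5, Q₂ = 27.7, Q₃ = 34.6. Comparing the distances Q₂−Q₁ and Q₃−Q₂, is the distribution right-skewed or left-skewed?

Q₂ − Q₁ = 1.2;  Q₃ − Q₂ = 6.9
Q₃ − Q₂ > Q₂ − Q₁ ⇒ the upper half is more spread out ⇒ right-skewed.

right-skewed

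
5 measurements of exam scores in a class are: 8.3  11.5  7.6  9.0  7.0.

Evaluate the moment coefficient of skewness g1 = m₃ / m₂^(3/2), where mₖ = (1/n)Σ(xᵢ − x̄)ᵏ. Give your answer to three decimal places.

x̄ = (8.3 + 11.5 + 7.6 + 9.0 + 7.0) / 5 = 8.6800
deviations (xᵢ − x̄): -0.3800, 2.8200, -1.0800, 0.3200, -1.6800
Σ(xᵢ − x̄)² = 12.1880 ⇒ m₂ = 12.1880/5 = 2.43760
Σ(xᵢ − x̄)³ = 16.4023 ⇒ m₃ = 16.4023/5 = 3.28046
m₂^(3/2) = 2.43760^(1.5) = 3.80578
g1 = m₃ / m₂^(3/2) = 3.28046 / 3.80578 ≈ 0.862

0.862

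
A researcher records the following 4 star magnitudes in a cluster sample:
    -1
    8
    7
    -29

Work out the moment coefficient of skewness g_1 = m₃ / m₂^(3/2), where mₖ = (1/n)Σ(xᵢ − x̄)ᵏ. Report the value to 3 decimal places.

-0.981

x̄ = (-1 + 8 + 7 - 29) / 4 = -3.7500
deviations (xᵢ − x̄): 2.7500, 11.7500, 10.7500, -25.2500
Σ(xᵢ − x̄)² = 898.7500 ⇒ m₂ = 898.7500/4 = 224.68750
Σ(xᵢ − x̄)³ = -13213.1250 ⇒ m₃ = -13213.1250/4 = -3303.28125
m₂^(3/2) = 224.68750^(1.5) = 3367.97119
g_1 = m₃ / m₂^(3/2) = -3303.28125 / 3367.97119 ≈ -0.981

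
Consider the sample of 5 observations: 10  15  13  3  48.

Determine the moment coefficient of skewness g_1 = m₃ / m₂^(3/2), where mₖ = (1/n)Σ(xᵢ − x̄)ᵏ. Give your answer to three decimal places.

1.239

x̄ = (10 + 15 + 13 + 3 + 48) / 5 = 17.8000
deviations (xᵢ − x̄): -7.8000, -2.8000, -4.8000, -14.8000, 30.2000
Σ(xᵢ − x̄)² = 1222.8000 ⇒ m₂ = 1222.8000/5 = 244.56000
Σ(xᵢ − x̄)³ = 23694.7200 ⇒ m₃ = 23694.7200/5 = 4738.94400
m₂^(3/2) = 244.56000^(1.5) = 3824.53059
g_1 = m₃ / m₂^(3/2) = 4738.94400 / 3824.53059 ≈ 1.239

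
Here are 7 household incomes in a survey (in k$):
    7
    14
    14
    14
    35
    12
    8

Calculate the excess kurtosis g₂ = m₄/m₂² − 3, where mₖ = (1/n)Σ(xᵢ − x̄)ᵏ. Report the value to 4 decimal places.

x̄ = 14.8571
Σ(xᵢ − x̄)² = 524.8571 ⇒ m₂ = 74.97959
Σ(xᵢ − x̄)⁴ = 170710.9913 ⇒ m₄ = 24387.28446
m₂² = 5621.93919
g₂ = m₄/m₂² − 3 = 4.33788 − 3 ≈ 1.3379

1.3379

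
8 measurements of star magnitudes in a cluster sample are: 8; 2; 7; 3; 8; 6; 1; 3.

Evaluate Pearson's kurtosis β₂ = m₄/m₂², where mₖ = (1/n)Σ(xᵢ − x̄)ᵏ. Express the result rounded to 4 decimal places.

1.3633

x̄ = 4.7500
Σ(xᵢ − x̄)² = 55.5000 ⇒ m₂ = 6.93750
Σ(xᵢ − x̄)⁴ = 524.9063 ⇒ m₄ = 65.61328
m₂² = 48.12891
β₂ = m₄/m₂² = 65.61328 / 48.12891 ≈ 1.3633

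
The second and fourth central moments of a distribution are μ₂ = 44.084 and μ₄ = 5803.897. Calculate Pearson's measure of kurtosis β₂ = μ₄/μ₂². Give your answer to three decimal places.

μ₂² = 44.084² = 1943.39906
μ₄/μ₂² = 5803.897 / 1943.39906 = 2.98647
β₂ ≈ 2.986

2.986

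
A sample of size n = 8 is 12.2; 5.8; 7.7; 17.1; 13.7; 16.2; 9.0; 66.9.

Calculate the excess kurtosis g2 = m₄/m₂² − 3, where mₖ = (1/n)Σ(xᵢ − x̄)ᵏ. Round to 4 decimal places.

2.6956

x̄ = 18.5750
Σ(xᵢ − x̄)² = 2780.6750 ⇒ m₂ = 347.58438
Σ(xᵢ − x̄)⁴ = 5504931.9165 ⇒ m₄ = 688116.48957
m₂² = 120814.89774
g2 = m₄/m₂² − 3 = 5.69563 − 3 ≈ 2.6956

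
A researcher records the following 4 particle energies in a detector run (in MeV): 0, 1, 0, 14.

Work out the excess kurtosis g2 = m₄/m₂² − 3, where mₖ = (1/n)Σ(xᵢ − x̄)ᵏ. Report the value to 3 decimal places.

-0.680

x̄ = 3.7500
Σ(xᵢ − x̄)² = 140.7500 ⇒ m₂ = 35.18750
Σ(xᵢ − x̄)⁴ = 11490.8281 ⇒ m₄ = 2872.70703
m₂² = 1238.16016
g2 = m₄/m₂² − 3 = 2.32014 − 3 ≈ -0.680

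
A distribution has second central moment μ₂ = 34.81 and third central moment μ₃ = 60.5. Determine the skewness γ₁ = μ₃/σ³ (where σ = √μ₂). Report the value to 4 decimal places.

σ = √μ₂ = √34.81 = 5.90000
σ³ = μ₂^(3/2) = 205.37900
γ₁ = μ₃/σ³ = 60.5 / 205.37900 ≈ 0.2946

0.2946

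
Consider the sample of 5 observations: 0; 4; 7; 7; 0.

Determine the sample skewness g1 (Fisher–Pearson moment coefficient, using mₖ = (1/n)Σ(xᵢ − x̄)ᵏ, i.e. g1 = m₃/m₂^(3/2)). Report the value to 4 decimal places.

x̄ = (0 + 4 + 7 + 7 + 0) / 5 = 3.6000
deviations (xᵢ − x̄): -3.6000, 0.4000, 3.4000, 3.4000, -3.6000
Σ(xᵢ − x̄)² = 49.2000 ⇒ m₂ = 49.2000/5 = 9.84000
Σ(xᵢ − x̄)³ = -14.6400 ⇒ m₃ = -14.6400/5 = -2.92800
m₂^(3/2) = 9.84000^(1.5) = 30.86687
g1 = m₃ / m₂^(3/2) = -2.92800 / 30.86687 ≈ -0.0949

-0.0949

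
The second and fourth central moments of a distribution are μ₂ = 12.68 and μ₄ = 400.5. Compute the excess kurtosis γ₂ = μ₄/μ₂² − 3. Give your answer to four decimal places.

μ₂² = 12.68² = 160.78240
μ₄/μ₂² = 400.5 / 160.78240 = 2.49094
γ₂ = 2.49094 − 3 ≈ -0.5091

-0.5091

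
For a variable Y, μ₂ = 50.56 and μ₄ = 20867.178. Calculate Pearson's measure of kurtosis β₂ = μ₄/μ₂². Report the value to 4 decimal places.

8.1630

μ₂² = 50.56² = 2556.31360
μ₄/μ₂² = 20867.178 / 2556.31360 = 8.16300
β₂ ≈ 8.1630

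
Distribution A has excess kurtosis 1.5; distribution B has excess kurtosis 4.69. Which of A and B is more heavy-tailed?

Higher excess kurtosis ⇒ heavier tails relative to the normal distribution.
1.5 vs 4.69: the larger is 4.69, so B has heavier tails.

B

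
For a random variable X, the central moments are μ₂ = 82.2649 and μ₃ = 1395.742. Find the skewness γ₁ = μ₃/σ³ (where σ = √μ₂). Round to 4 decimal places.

σ = √μ₂ = √82.2649 = 9.07000
σ³ = μ₂^(3/2) = 746.14264
γ₁ = μ₃/σ³ = 1395.742 / 746.14264 ≈ 1.8706

1.8706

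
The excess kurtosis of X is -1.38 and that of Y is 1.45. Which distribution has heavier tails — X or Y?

Higher excess kurtosis ⇒ heavier tails relative to the normal distribution.
-1.38 vs 1.45: the larger is 1.45, so Y has heavier tails. (Y is leptokurtic — heavier-than-normal tails; the other is platykurtic.)

Y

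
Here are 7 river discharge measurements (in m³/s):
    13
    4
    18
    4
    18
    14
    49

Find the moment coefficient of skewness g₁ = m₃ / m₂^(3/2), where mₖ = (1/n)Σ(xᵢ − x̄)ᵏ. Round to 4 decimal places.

x̄ = (13 + 4 + 18 + 4 + 18 + 14 + 49) / 7 = 17.1429
deviations (xᵢ − x̄): -4.1429, -13.1429, 0.8571, -13.1429, 0.8571, -3.1429, 31.8571
Σ(xᵢ − x̄)² = 1388.8571 ⇒ m₂ = 1388.8571/7 = 198.40816
Σ(xᵢ − x̄)³ = 27689.7551 ⇒ m₃ = 27689.7551/7 = 3955.67930
m₂^(3/2) = 198.40816^(1.5) = 2794.72645
g₁ = m₃ / m₂^(3/2) = 3955.67930 / 2794.72645 ≈ 1.4154

1.4154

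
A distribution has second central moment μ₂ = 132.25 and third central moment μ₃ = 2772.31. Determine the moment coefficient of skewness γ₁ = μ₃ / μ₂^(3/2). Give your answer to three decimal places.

σ = √μ₂ = √132.25 = 11.50000
σ³ = μ₂^(3/2) = 1520.87500
γ₁ = μ₃/σ³ = 2772.31 / 1520.87500 ≈ 1.823

1.823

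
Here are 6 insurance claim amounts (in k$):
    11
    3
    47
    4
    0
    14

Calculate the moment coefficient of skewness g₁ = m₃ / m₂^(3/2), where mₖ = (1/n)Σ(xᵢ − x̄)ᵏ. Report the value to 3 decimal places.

x̄ = (11 + 3 + 47 + 4 + 0 + 14) / 6 = 13.1667
deviations (xᵢ − x̄): -2.1667, -10.1667, 33.8333, -9.1667, -13.1667, 0.8333
Σ(xᵢ − x̄)² = 1510.8333 ⇒ m₂ = 1510.8333/6 = 251.80556
Σ(xᵢ − x̄)³ = 34615.5556 ⇒ m₃ = 34615.5556/6 = 5769.25926
m₂^(3/2) = 251.80556^(1.5) = 3995.74681
g₁ = m₃ / m₂^(3/2) = 5769.25926 / 3995.74681 ≈ 1.444

1.444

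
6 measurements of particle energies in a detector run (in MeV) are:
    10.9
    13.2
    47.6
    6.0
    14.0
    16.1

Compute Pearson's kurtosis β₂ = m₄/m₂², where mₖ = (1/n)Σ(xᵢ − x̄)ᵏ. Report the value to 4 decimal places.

x̄ = 17.9667
Σ(xᵢ − x̄)² = 1113.2133 ⇒ m₂ = 185.53556
Σ(xᵢ − x̄)⁴ = 794896.4054 ⇒ m₄ = 132482.73423
m₂² = 34423.44238
β₂ = m₄/m₂² = 132482.73423 / 34423.44238 ≈ 3.8486

3.8486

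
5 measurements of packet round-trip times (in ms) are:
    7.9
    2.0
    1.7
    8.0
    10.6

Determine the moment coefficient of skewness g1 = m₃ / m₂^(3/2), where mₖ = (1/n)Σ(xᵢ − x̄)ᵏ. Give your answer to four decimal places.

-0.1729

x̄ = (7.9 + 2.0 + 1.7 + 8.0 + 10.6) / 5 = 6.0400
deviations (xᵢ − x̄): 1.8600, -4.0400, -4.3400, 1.9600, 4.5600
Σ(xᵢ − x̄)² = 63.2520 ⇒ m₂ = 63.2520/5 = 12.65040
Σ(xᵢ − x̄)³ = -38.9026 ⇒ m₃ = -38.9026/5 = -7.78051
m₂^(3/2) = 12.65040^(1.5) = 44.99418
g1 = m₃ / m₂^(3/2) = -7.78051 / 44.99418 ≈ -0.1729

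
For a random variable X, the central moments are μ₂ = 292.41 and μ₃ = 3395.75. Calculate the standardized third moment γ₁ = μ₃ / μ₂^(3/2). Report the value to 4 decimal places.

σ = √μ₂ = √292.41 = 17.10000
σ³ = μ₂^(3/2) = 5000.21100
γ₁ = μ₃/σ³ = 3395.75 / 5000.21100 ≈ 0.6791

0.6791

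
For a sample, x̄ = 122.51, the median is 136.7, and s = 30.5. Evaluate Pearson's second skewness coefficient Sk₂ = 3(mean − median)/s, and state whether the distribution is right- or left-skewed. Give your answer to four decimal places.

Sk₂ = 3(122.51 − 136.7) / 30.5 = 3 × -14.1900 / 30.5
    = -42.5700 / 30.5 ≈ -1.3957
Sk₂ < 0 ⇒ mean < median ⇒ left-skewed (negative skew).

-1.3957, left-skewed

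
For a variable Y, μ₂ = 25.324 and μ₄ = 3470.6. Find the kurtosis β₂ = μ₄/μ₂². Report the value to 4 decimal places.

5.4118

μ₂² = 25.324² = 641.30498
μ₄/μ₂² = 3470.6 / 641.30498 = 5.41178
β₂ ≈ 5.4118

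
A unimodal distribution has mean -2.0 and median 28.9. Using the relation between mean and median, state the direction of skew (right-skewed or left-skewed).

mean − median = -2.0 − 28.9 = -30.9
mean < median ⇒ the longer tail is on the left ⇒ left-skewed (negatively skewed).

left-skewed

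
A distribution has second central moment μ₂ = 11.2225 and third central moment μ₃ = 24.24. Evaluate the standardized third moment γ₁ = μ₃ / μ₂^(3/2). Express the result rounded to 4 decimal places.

σ = √μ₂ = √11.2225 = 3.35000
σ³ = μ₂^(3/2) = 37.59538
γ₁ = μ₃/σ³ = 24.24 / 37.59538 ≈ 0.6448

0.6448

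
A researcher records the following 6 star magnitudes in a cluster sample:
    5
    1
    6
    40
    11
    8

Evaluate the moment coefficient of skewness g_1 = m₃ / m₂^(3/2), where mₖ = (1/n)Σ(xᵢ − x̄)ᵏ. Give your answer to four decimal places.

1.5718

x̄ = (5 + 1 + 6 + 40 + 11 + 8) / 6 = 11.8333
deviations (xᵢ − x̄): -6.8333, -10.8333, -5.8333, 28.1667, -0.8333, -3.8333
Σ(xᵢ − x̄)² = 1006.8333 ⇒ m₂ = 1006.8333/6 = 167.80556
Σ(xᵢ − x̄)³ = 20500.4444 ⇒ m₃ = 20500.4444/6 = 3416.74074
m₂^(3/2) = 167.80556^(1.5) = 2173.74954
g_1 = m₃ / m₂^(3/2) = 3416.74074 / 2173.74954 ≈ 1.5718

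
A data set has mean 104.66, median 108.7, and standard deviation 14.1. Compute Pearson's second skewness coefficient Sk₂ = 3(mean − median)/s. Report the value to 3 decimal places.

Sk₂ = 3(104.66 − 108.7) / 14.1 = 3 × -4.0400 / 14.1
    = -12.1200 / 14.1 ≈ -0.860

-0.860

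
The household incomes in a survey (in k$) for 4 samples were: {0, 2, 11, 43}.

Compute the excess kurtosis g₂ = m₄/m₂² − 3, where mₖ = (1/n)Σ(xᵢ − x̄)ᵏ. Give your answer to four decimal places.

x̄ = 14.0000
Σ(xᵢ − x̄)² = 1190.0000 ⇒ m₂ = 297.50000
Σ(xᵢ − x̄)⁴ = 766514.0000 ⇒ m₄ = 191628.50000
m₂² = 88506.25000
g₂ = m₄/m₂² − 3 = 2.16514 − 3 ≈ -0.8349

-0.8349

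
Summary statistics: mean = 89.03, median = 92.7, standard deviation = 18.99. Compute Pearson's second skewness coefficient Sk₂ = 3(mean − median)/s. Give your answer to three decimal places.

Sk₂ = 3(89.03 − 92.7) / 18.99 = 3 × -3.6700 / 18.99
    = -11.0100 / 18.99 ≈ -0.580

-0.580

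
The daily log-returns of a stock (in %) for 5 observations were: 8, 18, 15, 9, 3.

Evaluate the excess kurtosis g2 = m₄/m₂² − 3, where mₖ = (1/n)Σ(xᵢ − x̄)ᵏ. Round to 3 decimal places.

x̄ = 10.6000
Σ(xᵢ − x̄)² = 141.2000 ⇒ m₂ = 28.24000
Σ(xᵢ − x̄)⁴ = 6761.9360 ⇒ m₄ = 1352.38720
m₂² = 797.49760
g2 = m₄/m₂² − 3 = 1.69579 − 3 ≈ -1.304

-1.304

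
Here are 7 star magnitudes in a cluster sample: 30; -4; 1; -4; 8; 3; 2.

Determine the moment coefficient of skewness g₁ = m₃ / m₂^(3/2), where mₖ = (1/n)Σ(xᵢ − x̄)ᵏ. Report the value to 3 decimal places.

1.535

x̄ = (30 - 4 + 1 - 4 + 8 + 3 + 2) / 7 = 5.1429
deviations (xᵢ − x̄): 24.8571, -9.1429, -4.1429, -9.1429, 2.8571, -2.1429, -3.1429
Σ(xᵢ − x̄)² = 824.8571 ⇒ m₂ = 824.8571/7 = 117.83673
Σ(xᵢ − x̄)³ = 13741.4694 ⇒ m₃ = 13741.4694/7 = 1963.06706
m₂^(3/2) = 117.83673^(1.5) = 1279.14875
g₁ = m₃ / m₂^(3/2) = 1963.06706 / 1279.14875 ≈ 1.535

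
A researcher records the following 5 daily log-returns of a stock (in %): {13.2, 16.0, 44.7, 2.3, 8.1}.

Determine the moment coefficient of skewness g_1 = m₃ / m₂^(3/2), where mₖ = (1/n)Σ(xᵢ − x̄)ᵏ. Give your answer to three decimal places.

x̄ = (13.2 + 16.0 + 44.7 + 2.3 + 8.1) / 5 = 16.8600
deviations (xᵢ − x̄): -3.6600, -0.8600, 27.8400, -14.5600, -8.7600
Σ(xᵢ − x̄)² = 1077.9320 ⇒ m₂ = 1077.9320/5 = 215.58640
Σ(xᵢ − x̄)³ = 17769.3142 ⇒ m₃ = 17769.3142/5 = 3553.86283
m₂^(3/2) = 215.58640^(1.5) = 3165.42509
g_1 = m₃ / m₂^(3/2) = 3553.86283 / 3165.42509 ≈ 1.123

1.123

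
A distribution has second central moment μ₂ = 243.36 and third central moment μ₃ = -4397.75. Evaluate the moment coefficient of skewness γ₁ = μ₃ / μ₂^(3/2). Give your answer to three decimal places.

σ = √μ₂ = √243.36 = 15.60000
σ³ = μ₂^(3/2) = 3796.41600
γ₁ = μ₃/σ³ = -4397.75 / 3796.41600 ≈ -1.158

-1.158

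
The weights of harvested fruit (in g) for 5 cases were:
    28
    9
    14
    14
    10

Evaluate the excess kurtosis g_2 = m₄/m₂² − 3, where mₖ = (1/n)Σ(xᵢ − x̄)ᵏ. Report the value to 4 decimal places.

x̄ = 15.0000
Σ(xᵢ − x̄)² = 232.0000 ⇒ m₂ = 46.40000
Σ(xᵢ − x̄)⁴ = 30484.0000 ⇒ m₄ = 6096.80000
m₂² = 2152.96000
g_2 = m₄/m₂² − 3 = 2.83182 − 3 ≈ -0.1682

-0.1682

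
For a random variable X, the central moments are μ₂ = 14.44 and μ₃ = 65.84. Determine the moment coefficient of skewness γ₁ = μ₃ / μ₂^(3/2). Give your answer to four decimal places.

1.1999

σ = √μ₂ = √14.44 = 3.80000
σ³ = μ₂^(3/2) = 54.87200
γ₁ = μ₃/σ³ = 65.84 / 54.87200 ≈ 1.1999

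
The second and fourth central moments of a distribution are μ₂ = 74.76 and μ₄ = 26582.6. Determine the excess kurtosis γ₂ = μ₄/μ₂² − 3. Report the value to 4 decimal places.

1.7562

μ₂² = 74.76² = 5589.05760
μ₄/μ₂² = 26582.6 / 5589.05760 = 4.75619
γ₂ = 4.75619 − 3 ≈ 1.7562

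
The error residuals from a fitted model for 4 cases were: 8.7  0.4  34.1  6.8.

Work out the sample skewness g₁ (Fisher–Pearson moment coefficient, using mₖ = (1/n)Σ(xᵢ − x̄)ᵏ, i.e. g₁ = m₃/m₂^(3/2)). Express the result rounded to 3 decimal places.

x̄ = (8.7 + 0.4 + 34.1 + 6.8) / 4 = 12.5000
deviations (xᵢ − x̄): -3.8000, -12.1000, 21.6000, -5.7000
Σ(xᵢ − x̄)² = 659.9000 ⇒ m₂ = 659.9000/4 = 164.97500
Σ(xᵢ − x̄)³ = 8066.0700 ⇒ m₃ = 8066.0700/4 = 2016.51750
m₂^(3/2) = 164.97500^(1.5) = 2118.98170
g₁ = m₃ / m₂^(3/2) = 2016.51750 / 2118.98170 ≈ 0.952

0.952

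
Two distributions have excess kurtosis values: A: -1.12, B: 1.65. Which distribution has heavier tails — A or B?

B

Higher excess kurtosis ⇒ heavier tails relative to the normal distribution.
-1.12 vs 1.65: the larger is 1.65, so B has heavier tails. (B is leptokurtic — heavier-than-normal tails; the other is platykurtic.)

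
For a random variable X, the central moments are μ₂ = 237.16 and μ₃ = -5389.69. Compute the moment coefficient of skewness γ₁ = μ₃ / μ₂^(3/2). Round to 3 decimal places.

σ = √μ₂ = √237.16 = 15.40000
σ³ = μ₂^(3/2) = 3652.26400
γ₁ = μ₃/σ³ = -5389.69 / 3652.26400 ≈ -1.476

-1.476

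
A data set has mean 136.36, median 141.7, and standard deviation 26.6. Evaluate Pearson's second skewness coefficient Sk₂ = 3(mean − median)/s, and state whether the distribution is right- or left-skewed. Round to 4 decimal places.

-0.6023, left-skewed

Sk₂ = 3(136.36 − 141.7) / 26.6 = 3 × -5.3400 / 26.6
    = -16.0200 / 26.6 ≈ -0.6023
Sk₂ < 0 ⇒ mean < median ⇒ left-skewed (negative skew).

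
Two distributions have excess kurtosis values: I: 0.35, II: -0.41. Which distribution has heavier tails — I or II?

I

Higher excess kurtosis ⇒ heavier tails relative to the normal distribution.
0.35 vs -0.41: the larger is 0.35, so I has heavier tails. (I is leptokurtic — heavier-than-normal tails; the other is platykurtic.)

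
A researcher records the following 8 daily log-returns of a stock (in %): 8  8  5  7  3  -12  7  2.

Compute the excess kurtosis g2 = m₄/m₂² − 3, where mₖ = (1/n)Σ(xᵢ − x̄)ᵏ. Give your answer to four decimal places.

x̄ = 3.5000
Σ(xᵢ − x̄)² = 310.0000 ⇒ m₂ = 38.75000
Σ(xᵢ − x̄)⁴ = 58850.5000 ⇒ m₄ = 7356.31250
m₂² = 1501.56250
g2 = m₄/m₂² − 3 = 4.89911 − 3 ≈ 1.8991

1.8991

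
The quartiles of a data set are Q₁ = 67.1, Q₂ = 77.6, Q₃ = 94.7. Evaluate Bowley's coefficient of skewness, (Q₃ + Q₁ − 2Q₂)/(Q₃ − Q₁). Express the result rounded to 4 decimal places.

0.2391

numerator: Q₃ + Q₁ − 2Q₂ = 94.7 + 67.1 − 2×77.6 = 6.6000
denominator: Q₃ − Q₁ = 94.7 − 67.1 = 27.6000
Bowley skewness = 6.6000 / 27.6000 ≈ 0.2391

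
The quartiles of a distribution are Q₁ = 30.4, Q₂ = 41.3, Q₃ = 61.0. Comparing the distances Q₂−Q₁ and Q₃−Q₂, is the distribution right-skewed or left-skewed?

Q₂ − Q₁ = 10.9;  Q₃ − Q₂ = 19.7
Q₃ − Q₂ > Q₂ − Q₁ ⇒ the upper half is more spread out ⇒ right-skewed.

right-skewed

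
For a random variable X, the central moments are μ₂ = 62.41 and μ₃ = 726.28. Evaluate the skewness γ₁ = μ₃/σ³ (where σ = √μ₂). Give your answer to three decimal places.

σ = √μ₂ = √62.41 = 7.90000
σ³ = μ₂^(3/2) = 493.03900
γ₁ = μ₃/σ³ = 726.28 / 493.03900 ≈ 1.473

1.473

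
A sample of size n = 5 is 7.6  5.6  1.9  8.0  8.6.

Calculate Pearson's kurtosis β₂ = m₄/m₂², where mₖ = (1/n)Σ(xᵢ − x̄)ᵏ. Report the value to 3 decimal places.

2.408

x̄ = 6.3400
Σ(xᵢ − x̄)² = 29.7120 ⇒ m₂ = 5.94240
Σ(xᵢ − x̄)⁴ = 425.1273 ⇒ m₄ = 85.02545
m₂² = 35.31212
β₂ = m₄/m₂² = 85.02545 / 35.31212 ≈ 2.408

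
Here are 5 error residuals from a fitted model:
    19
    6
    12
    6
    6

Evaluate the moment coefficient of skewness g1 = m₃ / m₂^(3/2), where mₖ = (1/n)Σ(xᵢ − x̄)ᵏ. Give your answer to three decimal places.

x̄ = (19 + 6 + 12 + 6 + 6) / 5 = 9.8000
deviations (xᵢ − x̄): 9.2000, -3.8000, 2.2000, -3.8000, -3.8000
Σ(xᵢ − x̄)² = 132.8000 ⇒ m₂ = 132.8000/5 = 26.56000
Σ(xᵢ − x̄)³ = 624.7200 ⇒ m₃ = 624.7200/5 = 124.94400
m₂^(3/2) = 26.56000^(1.5) = 136.88066
g1 = m₃ / m₂^(3/2) = 124.94400 / 136.88066 ≈ 0.913

0.913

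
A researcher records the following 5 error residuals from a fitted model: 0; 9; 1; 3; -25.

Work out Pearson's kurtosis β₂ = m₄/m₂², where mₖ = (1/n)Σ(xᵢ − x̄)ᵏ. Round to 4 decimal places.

2.9517

x̄ = -2.4000
Σ(xᵢ − x̄)² = 687.2000 ⇒ m₂ = 137.44000
Σ(xᵢ − x̄)⁴ = 278782.4960 ⇒ m₄ = 55756.49920
m₂² = 18889.75360
β₂ = m₄/m₂² = 55756.49920 / 18889.75360 ≈ 2.9517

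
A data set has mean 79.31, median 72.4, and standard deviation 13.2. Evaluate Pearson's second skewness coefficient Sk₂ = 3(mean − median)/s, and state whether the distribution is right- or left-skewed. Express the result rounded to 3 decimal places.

1.570, right-skewed

Sk₂ = 3(79.31 − 72.4) / 13.2 = 3 × 6.9100 / 13.2
    = 20.7300 / 13.2 ≈ 1.570
Sk₂ > 0 ⇒ mean > median ⇒ right-skewed (positive skew).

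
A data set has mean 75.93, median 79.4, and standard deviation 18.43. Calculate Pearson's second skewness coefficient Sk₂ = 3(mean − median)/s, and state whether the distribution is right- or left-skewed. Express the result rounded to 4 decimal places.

-0.5648, left-skewed

Sk₂ = 3(75.93 − 79.4) / 18.43 = 3 × -3.4700 / 18.43
    = -10.4100 / 18.43 ≈ -0.5648
Sk₂ < 0 ⇒ mean < median ⇒ left-skewed (negative skew).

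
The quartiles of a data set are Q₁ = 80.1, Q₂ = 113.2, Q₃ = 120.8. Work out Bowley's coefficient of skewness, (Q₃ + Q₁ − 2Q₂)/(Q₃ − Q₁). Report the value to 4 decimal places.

-0.6265

numerator: Q₃ + Q₁ − 2Q₂ = 120.8 + 80.1 − 2×113.2 = -25.5000
denominator: Q₃ − Q₁ = 120.8 − 80.1 = 40.7000
Bowley skewness = -25.5000 / 40.7000 ≈ -0.6265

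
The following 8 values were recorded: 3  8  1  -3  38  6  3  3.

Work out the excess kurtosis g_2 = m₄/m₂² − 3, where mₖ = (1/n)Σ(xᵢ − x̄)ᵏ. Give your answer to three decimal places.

x̄ = 7.3750
Σ(xᵢ − x̄)² = 1145.8750 ⇒ m₂ = 143.23438
Σ(xᵢ − x̄)⁴ = 893979.8066 ⇒ m₄ = 111747.47583
m₂² = 20516.08618
g_2 = m₄/m₂² − 3 = 5.44682 − 3 ≈ 2.447

2.447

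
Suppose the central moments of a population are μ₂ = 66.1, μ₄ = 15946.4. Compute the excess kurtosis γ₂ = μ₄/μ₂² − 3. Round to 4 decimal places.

μ₂² = 66.1² = 4369.21000
μ₄/μ₂² = 15946.4 / 4369.21000 = 3.64972
γ₂ = 3.64972 − 3 ≈ 0.6497

0.6497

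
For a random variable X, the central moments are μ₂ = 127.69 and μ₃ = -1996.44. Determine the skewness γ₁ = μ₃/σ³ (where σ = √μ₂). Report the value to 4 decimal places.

-1.3836

σ = √μ₂ = √127.69 = 11.30000
σ³ = μ₂^(3/2) = 1442.89700
γ₁ = μ₃/σ³ = -1996.44 / 1442.89700 ≈ -1.3836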